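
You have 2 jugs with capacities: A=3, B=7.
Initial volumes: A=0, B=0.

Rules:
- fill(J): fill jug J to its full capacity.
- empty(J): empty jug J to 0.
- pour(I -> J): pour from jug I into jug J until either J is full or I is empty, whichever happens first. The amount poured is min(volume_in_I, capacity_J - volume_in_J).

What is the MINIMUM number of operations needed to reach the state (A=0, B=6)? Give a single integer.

Answer: 4

Derivation:
BFS from (A=0, B=0). One shortest path:
  1. fill(A) -> (A=3 B=0)
  2. pour(A -> B) -> (A=0 B=3)
  3. fill(A) -> (A=3 B=3)
  4. pour(A -> B) -> (A=0 B=6)
Reached target in 4 moves.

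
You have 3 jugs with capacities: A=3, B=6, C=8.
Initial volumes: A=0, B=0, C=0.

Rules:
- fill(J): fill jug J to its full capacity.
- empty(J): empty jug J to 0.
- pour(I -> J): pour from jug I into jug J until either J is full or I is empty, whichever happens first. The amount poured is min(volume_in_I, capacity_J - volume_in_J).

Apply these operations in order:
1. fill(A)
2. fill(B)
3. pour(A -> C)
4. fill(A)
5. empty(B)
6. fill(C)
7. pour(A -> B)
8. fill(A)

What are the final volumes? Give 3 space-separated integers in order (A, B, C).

Step 1: fill(A) -> (A=3 B=0 C=0)
Step 2: fill(B) -> (A=3 B=6 C=0)
Step 3: pour(A -> C) -> (A=0 B=6 C=3)
Step 4: fill(A) -> (A=3 B=6 C=3)
Step 5: empty(B) -> (A=3 B=0 C=3)
Step 6: fill(C) -> (A=3 B=0 C=8)
Step 7: pour(A -> B) -> (A=0 B=3 C=8)
Step 8: fill(A) -> (A=3 B=3 C=8)

Answer: 3 3 8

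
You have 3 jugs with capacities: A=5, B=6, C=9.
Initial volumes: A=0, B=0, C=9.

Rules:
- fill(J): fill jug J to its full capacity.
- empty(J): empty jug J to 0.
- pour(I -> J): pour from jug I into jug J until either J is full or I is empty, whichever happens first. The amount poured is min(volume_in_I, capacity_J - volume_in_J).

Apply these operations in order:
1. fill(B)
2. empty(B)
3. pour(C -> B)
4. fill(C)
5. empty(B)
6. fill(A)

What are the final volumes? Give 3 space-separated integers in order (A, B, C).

Answer: 5 0 9

Derivation:
Step 1: fill(B) -> (A=0 B=6 C=9)
Step 2: empty(B) -> (A=0 B=0 C=9)
Step 3: pour(C -> B) -> (A=0 B=6 C=3)
Step 4: fill(C) -> (A=0 B=6 C=9)
Step 5: empty(B) -> (A=0 B=0 C=9)
Step 6: fill(A) -> (A=5 B=0 C=9)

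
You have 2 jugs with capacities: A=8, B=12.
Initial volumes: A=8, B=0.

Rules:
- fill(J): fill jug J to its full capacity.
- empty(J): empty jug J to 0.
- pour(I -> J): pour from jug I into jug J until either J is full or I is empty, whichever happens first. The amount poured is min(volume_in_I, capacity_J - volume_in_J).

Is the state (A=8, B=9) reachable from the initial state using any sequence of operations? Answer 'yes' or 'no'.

Answer: no

Derivation:
BFS explored all 10 reachable states.
Reachable set includes: (0,0), (0,4), (0,8), (0,12), (4,0), (4,12), (8,0), (8,4), (8,8), (8,12)
Target (A=8, B=9) not in reachable set → no.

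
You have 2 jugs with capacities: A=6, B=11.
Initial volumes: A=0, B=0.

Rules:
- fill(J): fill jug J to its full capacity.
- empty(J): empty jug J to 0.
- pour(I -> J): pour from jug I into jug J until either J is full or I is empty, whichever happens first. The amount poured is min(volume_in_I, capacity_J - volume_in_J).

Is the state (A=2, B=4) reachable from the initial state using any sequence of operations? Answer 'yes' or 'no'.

Answer: no

Derivation:
BFS explored all 34 reachable states.
Reachable set includes: (0,0), (0,1), (0,2), (0,3), (0,4), (0,5), (0,6), (0,7), (0,8), (0,9), (0,10), (0,11) ...
Target (A=2, B=4) not in reachable set → no.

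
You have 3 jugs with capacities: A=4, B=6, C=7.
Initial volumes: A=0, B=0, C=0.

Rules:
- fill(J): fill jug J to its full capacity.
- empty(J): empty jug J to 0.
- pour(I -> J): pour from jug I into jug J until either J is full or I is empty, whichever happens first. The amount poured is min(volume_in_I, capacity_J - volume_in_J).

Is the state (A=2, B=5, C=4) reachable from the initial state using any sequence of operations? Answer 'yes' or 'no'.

BFS explored all 190 reachable states.
Reachable set includes: (0,0,0), (0,0,1), (0,0,2), (0,0,3), (0,0,4), (0,0,5), (0,0,6), (0,0,7), (0,1,0), (0,1,1), (0,1,2), (0,1,3) ...
Target (A=2, B=5, C=4) not in reachable set → no.

Answer: no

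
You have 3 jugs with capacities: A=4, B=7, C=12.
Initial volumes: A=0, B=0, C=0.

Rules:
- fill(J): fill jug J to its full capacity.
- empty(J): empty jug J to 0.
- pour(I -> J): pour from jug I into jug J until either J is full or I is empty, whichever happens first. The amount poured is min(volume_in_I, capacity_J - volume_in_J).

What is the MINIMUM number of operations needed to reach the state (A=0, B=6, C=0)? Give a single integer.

BFS from (A=0, B=0, C=0). One shortest path:
  1. fill(A) -> (A=4 B=0 C=0)
  2. fill(B) -> (A=4 B=7 C=0)
  3. pour(A -> C) -> (A=0 B=7 C=4)
  4. pour(B -> C) -> (A=0 B=0 C=11)
  5. fill(B) -> (A=0 B=7 C=11)
  6. pour(B -> C) -> (A=0 B=6 C=12)
  7. empty(C) -> (A=0 B=6 C=0)
Reached target in 7 moves.

Answer: 7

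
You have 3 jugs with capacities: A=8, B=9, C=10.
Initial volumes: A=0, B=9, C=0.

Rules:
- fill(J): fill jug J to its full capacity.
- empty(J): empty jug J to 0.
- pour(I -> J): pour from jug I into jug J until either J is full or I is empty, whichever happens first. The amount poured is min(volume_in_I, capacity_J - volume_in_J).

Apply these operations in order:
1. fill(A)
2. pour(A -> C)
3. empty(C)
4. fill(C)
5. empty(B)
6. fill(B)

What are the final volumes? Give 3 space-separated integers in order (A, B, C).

Answer: 0 9 10

Derivation:
Step 1: fill(A) -> (A=8 B=9 C=0)
Step 2: pour(A -> C) -> (A=0 B=9 C=8)
Step 3: empty(C) -> (A=0 B=9 C=0)
Step 4: fill(C) -> (A=0 B=9 C=10)
Step 5: empty(B) -> (A=0 B=0 C=10)
Step 6: fill(B) -> (A=0 B=9 C=10)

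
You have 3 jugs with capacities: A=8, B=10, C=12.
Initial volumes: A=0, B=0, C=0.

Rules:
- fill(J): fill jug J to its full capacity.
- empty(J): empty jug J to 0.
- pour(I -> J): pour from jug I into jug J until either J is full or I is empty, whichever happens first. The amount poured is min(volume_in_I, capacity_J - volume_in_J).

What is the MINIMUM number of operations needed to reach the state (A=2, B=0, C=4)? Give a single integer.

Answer: 7

Derivation:
BFS from (A=0, B=0, C=0). One shortest path:
  1. fill(B) -> (A=0 B=10 C=0)
  2. fill(C) -> (A=0 B=10 C=12)
  3. pour(B -> A) -> (A=8 B=2 C=12)
  4. empty(A) -> (A=0 B=2 C=12)
  5. pour(C -> A) -> (A=8 B=2 C=4)
  6. empty(A) -> (A=0 B=2 C=4)
  7. pour(B -> A) -> (A=2 B=0 C=4)
Reached target in 7 moves.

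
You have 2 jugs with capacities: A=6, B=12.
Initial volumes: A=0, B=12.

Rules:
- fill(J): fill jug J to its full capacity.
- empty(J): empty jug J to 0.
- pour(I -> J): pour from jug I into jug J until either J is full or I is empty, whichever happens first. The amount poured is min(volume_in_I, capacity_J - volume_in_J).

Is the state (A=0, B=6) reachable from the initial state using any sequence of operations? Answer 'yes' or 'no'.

BFS from (A=0, B=12):
  1. pour(B -> A) -> (A=6 B=6)
  2. empty(A) -> (A=0 B=6)
Target reached → yes.

Answer: yes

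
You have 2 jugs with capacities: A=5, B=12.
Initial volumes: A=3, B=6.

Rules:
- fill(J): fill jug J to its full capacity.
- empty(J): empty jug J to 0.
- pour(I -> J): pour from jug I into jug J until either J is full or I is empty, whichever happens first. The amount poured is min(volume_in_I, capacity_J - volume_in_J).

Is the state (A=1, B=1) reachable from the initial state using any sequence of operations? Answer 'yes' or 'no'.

BFS explored all 35 reachable states.
Reachable set includes: (0,0), (0,1), (0,2), (0,3), (0,4), (0,5), (0,6), (0,7), (0,8), (0,9), (0,10), (0,11) ...
Target (A=1, B=1) not in reachable set → no.

Answer: no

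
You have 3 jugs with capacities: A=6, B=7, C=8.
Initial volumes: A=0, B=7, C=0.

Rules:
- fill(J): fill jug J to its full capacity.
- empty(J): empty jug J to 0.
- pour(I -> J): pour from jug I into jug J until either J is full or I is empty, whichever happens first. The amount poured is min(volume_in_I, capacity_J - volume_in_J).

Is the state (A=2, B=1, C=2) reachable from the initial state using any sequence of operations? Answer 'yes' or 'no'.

BFS explored all 294 reachable states.
Reachable set includes: (0,0,0), (0,0,1), (0,0,2), (0,0,3), (0,0,4), (0,0,5), (0,0,6), (0,0,7), (0,0,8), (0,1,0), (0,1,1), (0,1,2) ...
Target (A=2, B=1, C=2) not in reachable set → no.

Answer: no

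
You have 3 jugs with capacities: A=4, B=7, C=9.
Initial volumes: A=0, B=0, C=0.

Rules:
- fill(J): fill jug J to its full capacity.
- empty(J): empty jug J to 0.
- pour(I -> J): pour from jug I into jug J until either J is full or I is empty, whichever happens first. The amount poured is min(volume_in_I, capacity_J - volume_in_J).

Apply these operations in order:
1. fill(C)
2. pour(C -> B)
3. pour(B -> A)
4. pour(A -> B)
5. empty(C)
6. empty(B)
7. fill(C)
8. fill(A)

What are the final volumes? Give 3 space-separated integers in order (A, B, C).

Step 1: fill(C) -> (A=0 B=0 C=9)
Step 2: pour(C -> B) -> (A=0 B=7 C=2)
Step 3: pour(B -> A) -> (A=4 B=3 C=2)
Step 4: pour(A -> B) -> (A=0 B=7 C=2)
Step 5: empty(C) -> (A=0 B=7 C=0)
Step 6: empty(B) -> (A=0 B=0 C=0)
Step 7: fill(C) -> (A=0 B=0 C=9)
Step 8: fill(A) -> (A=4 B=0 C=9)

Answer: 4 0 9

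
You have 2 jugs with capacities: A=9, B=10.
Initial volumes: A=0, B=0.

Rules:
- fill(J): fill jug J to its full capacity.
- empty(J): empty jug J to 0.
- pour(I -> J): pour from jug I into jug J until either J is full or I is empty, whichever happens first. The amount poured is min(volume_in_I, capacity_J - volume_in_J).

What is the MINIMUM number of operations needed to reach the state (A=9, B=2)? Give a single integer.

Answer: 6

Derivation:
BFS from (A=0, B=0). One shortest path:
  1. fill(B) -> (A=0 B=10)
  2. pour(B -> A) -> (A=9 B=1)
  3. empty(A) -> (A=0 B=1)
  4. pour(B -> A) -> (A=1 B=0)
  5. fill(B) -> (A=1 B=10)
  6. pour(B -> A) -> (A=9 B=2)
Reached target in 6 moves.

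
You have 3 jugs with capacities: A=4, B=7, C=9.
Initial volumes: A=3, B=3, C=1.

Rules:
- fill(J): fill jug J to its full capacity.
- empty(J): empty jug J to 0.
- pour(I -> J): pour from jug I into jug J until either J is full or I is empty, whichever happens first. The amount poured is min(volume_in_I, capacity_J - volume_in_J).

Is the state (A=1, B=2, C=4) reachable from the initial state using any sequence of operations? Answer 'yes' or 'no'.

Answer: no

Derivation:
BFS explored all 257 reachable states.
Reachable set includes: (0,0,0), (0,0,1), (0,0,2), (0,0,3), (0,0,4), (0,0,5), (0,0,6), (0,0,7), (0,0,8), (0,0,9), (0,1,0), (0,1,1) ...
Target (A=1, B=2, C=4) not in reachable set → no.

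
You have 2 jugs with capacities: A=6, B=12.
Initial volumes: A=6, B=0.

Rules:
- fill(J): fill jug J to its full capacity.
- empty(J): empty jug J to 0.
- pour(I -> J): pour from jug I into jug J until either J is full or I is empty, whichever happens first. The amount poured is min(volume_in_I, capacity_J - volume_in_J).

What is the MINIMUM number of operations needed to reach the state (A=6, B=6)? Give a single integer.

BFS from (A=6, B=0). One shortest path:
  1. pour(A -> B) -> (A=0 B=6)
  2. fill(A) -> (A=6 B=6)
Reached target in 2 moves.

Answer: 2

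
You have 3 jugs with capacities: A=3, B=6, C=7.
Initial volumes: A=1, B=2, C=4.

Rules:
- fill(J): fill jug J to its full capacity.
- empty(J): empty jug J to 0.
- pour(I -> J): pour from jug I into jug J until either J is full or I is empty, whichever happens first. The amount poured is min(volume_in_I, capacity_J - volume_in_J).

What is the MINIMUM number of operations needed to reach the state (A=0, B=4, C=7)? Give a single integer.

Answer: 3

Derivation:
BFS from (A=1, B=2, C=4). One shortest path:
  1. fill(B) -> (A=1 B=6 C=4)
  2. pour(A -> C) -> (A=0 B=6 C=5)
  3. pour(B -> C) -> (A=0 B=4 C=7)
Reached target in 3 moves.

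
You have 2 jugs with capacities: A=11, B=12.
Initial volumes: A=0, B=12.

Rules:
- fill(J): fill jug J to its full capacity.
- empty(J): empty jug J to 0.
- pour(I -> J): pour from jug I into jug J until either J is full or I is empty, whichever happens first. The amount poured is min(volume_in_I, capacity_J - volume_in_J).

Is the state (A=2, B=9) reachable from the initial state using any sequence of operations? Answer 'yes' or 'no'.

BFS explored all 46 reachable states.
Reachable set includes: (0,0), (0,1), (0,2), (0,3), (0,4), (0,5), (0,6), (0,7), (0,8), (0,9), (0,10), (0,11) ...
Target (A=2, B=9) not in reachable set → no.

Answer: no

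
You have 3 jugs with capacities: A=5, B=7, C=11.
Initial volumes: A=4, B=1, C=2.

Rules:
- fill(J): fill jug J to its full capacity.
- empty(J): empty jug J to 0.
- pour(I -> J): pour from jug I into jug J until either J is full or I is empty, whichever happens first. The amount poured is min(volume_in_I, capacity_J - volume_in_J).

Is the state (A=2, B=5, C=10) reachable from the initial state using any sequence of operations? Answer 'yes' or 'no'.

Answer: no

Derivation:
BFS explored all 337 reachable states.
Reachable set includes: (0,0,0), (0,0,1), (0,0,2), (0,0,3), (0,0,4), (0,0,5), (0,0,6), (0,0,7), (0,0,8), (0,0,9), (0,0,10), (0,0,11) ...
Target (A=2, B=5, C=10) not in reachable set → no.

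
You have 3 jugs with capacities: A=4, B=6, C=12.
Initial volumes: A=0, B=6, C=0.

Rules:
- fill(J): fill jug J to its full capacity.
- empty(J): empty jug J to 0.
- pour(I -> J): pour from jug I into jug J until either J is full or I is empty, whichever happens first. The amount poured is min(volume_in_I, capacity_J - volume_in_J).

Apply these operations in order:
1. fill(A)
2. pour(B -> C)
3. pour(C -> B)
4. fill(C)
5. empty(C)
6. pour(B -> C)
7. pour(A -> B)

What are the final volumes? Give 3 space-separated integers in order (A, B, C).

Step 1: fill(A) -> (A=4 B=6 C=0)
Step 2: pour(B -> C) -> (A=4 B=0 C=6)
Step 3: pour(C -> B) -> (A=4 B=6 C=0)
Step 4: fill(C) -> (A=4 B=6 C=12)
Step 5: empty(C) -> (A=4 B=6 C=0)
Step 6: pour(B -> C) -> (A=4 B=0 C=6)
Step 7: pour(A -> B) -> (A=0 B=4 C=6)

Answer: 0 4 6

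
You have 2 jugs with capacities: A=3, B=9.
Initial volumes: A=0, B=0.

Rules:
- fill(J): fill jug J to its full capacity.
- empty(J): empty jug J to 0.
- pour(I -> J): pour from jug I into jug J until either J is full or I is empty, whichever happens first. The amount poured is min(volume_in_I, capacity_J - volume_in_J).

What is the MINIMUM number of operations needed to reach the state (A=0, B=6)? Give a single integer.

Answer: 3

Derivation:
BFS from (A=0, B=0). One shortest path:
  1. fill(B) -> (A=0 B=9)
  2. pour(B -> A) -> (A=3 B=6)
  3. empty(A) -> (A=0 B=6)
Reached target in 3 moves.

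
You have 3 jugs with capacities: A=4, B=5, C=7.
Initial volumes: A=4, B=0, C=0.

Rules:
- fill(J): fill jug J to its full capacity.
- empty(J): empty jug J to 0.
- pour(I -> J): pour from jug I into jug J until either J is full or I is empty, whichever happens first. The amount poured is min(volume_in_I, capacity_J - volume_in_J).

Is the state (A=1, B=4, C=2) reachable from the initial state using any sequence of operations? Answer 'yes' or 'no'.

Answer: no

Derivation:
BFS explored all 168 reachable states.
Reachable set includes: (0,0,0), (0,0,1), (0,0,2), (0,0,3), (0,0,4), (0,0,5), (0,0,6), (0,0,7), (0,1,0), (0,1,1), (0,1,2), (0,1,3) ...
Target (A=1, B=4, C=2) not in reachable set → no.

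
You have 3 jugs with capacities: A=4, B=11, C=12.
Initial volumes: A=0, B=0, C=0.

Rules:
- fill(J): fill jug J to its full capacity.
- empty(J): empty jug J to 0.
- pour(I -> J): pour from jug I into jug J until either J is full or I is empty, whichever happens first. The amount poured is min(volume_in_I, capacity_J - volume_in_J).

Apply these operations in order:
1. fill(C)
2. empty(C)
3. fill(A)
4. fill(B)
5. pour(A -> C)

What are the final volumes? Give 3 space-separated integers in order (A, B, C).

Answer: 0 11 4

Derivation:
Step 1: fill(C) -> (A=0 B=0 C=12)
Step 2: empty(C) -> (A=0 B=0 C=0)
Step 3: fill(A) -> (A=4 B=0 C=0)
Step 4: fill(B) -> (A=4 B=11 C=0)
Step 5: pour(A -> C) -> (A=0 B=11 C=4)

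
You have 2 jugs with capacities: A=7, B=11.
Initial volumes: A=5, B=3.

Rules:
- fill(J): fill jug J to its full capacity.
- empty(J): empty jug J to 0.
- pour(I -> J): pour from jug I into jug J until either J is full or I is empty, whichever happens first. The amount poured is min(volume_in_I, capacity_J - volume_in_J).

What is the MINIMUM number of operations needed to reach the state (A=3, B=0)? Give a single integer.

Answer: 2

Derivation:
BFS from (A=5, B=3). One shortest path:
  1. empty(A) -> (A=0 B=3)
  2. pour(B -> A) -> (A=3 B=0)
Reached target in 2 moves.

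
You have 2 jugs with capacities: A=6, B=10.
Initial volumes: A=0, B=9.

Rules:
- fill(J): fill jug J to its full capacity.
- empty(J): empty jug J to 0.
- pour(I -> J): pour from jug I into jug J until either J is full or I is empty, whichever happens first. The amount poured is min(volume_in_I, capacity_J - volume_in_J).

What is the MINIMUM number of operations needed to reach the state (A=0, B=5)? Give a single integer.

Answer: 4

Derivation:
BFS from (A=0, B=9). One shortest path:
  1. fill(A) -> (A=6 B=9)
  2. pour(A -> B) -> (A=5 B=10)
  3. empty(B) -> (A=5 B=0)
  4. pour(A -> B) -> (A=0 B=5)
Reached target in 4 moves.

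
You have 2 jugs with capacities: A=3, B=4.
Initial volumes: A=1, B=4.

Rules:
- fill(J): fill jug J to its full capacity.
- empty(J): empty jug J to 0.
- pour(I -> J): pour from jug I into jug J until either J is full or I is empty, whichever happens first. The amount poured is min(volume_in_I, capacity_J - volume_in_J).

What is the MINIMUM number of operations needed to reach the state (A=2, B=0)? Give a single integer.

Answer: 3

Derivation:
BFS from (A=1, B=4). One shortest path:
  1. pour(B -> A) -> (A=3 B=2)
  2. empty(A) -> (A=0 B=2)
  3. pour(B -> A) -> (A=2 B=0)
Reached target in 3 moves.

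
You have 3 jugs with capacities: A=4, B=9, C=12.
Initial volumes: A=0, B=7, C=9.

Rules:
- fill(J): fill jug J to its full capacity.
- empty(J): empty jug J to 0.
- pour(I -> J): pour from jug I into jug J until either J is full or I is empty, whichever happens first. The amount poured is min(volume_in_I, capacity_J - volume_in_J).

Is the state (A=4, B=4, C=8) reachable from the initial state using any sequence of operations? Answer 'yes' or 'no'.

Answer: yes

Derivation:
BFS from (A=0, B=7, C=9):
  1. pour(B -> C) -> (A=0 B=4 C=12)
  2. pour(C -> A) -> (A=4 B=4 C=8)
Target reached → yes.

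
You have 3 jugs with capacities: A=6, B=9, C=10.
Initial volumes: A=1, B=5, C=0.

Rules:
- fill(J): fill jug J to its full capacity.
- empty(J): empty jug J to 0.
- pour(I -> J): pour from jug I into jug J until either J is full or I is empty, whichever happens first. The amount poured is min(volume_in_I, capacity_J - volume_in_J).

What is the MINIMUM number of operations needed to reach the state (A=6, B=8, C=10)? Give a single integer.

Answer: 5

Derivation:
BFS from (A=1, B=5, C=0). One shortest path:
  1. fill(A) -> (A=6 B=5 C=0)
  2. fill(B) -> (A=6 B=9 C=0)
  3. pour(B -> C) -> (A=6 B=0 C=9)
  4. fill(B) -> (A=6 B=9 C=9)
  5. pour(B -> C) -> (A=6 B=8 C=10)
Reached target in 5 moves.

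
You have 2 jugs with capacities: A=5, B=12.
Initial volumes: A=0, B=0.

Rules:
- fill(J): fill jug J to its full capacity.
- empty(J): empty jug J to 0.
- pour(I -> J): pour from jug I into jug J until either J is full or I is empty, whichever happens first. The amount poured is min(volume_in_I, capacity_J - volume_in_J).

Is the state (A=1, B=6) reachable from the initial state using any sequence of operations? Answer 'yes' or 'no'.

BFS explored all 34 reachable states.
Reachable set includes: (0,0), (0,1), (0,2), (0,3), (0,4), (0,5), (0,6), (0,7), (0,8), (0,9), (0,10), (0,11) ...
Target (A=1, B=6) not in reachable set → no.

Answer: no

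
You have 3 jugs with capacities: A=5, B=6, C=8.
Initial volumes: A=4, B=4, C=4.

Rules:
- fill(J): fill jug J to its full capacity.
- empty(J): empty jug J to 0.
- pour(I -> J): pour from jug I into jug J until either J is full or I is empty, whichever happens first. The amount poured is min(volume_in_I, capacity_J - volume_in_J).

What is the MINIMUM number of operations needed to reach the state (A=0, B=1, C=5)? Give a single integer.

BFS from (A=4, B=4, C=4). One shortest path:
  1. empty(A) -> (A=0 B=4 C=4)
  2. fill(B) -> (A=0 B=6 C=4)
  3. empty(C) -> (A=0 B=6 C=0)
  4. pour(B -> A) -> (A=5 B=1 C=0)
  5. pour(A -> C) -> (A=0 B=1 C=5)
Reached target in 5 moves.

Answer: 5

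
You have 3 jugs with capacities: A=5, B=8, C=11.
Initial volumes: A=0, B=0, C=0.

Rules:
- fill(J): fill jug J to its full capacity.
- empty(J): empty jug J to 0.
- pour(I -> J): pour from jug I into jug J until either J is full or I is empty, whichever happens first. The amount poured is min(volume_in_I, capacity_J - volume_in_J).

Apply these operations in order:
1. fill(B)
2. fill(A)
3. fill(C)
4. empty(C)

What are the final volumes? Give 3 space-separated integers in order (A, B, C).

Answer: 5 8 0

Derivation:
Step 1: fill(B) -> (A=0 B=8 C=0)
Step 2: fill(A) -> (A=5 B=8 C=0)
Step 3: fill(C) -> (A=5 B=8 C=11)
Step 4: empty(C) -> (A=5 B=8 C=0)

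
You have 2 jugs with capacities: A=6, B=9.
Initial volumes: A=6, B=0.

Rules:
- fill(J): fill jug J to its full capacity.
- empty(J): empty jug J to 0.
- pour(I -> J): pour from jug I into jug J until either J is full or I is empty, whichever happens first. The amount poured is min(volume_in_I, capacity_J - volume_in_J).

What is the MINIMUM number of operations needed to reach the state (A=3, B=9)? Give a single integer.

BFS from (A=6, B=0). One shortest path:
  1. pour(A -> B) -> (A=0 B=6)
  2. fill(A) -> (A=6 B=6)
  3. pour(A -> B) -> (A=3 B=9)
Reached target in 3 moves.

Answer: 3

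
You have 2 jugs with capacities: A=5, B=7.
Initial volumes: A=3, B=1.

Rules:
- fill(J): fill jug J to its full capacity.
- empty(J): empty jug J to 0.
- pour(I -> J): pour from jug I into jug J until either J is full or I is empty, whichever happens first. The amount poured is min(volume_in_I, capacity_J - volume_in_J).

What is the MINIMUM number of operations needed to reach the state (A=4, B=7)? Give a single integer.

Answer: 2

Derivation:
BFS from (A=3, B=1). One shortest path:
  1. pour(B -> A) -> (A=4 B=0)
  2. fill(B) -> (A=4 B=7)
Reached target in 2 moves.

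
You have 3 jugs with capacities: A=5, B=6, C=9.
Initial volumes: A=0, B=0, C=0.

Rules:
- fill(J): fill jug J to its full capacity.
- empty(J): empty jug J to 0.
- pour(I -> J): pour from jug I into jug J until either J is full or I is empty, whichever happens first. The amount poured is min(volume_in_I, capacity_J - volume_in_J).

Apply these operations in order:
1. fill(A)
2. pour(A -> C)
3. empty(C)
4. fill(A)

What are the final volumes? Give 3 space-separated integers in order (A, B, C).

Answer: 5 0 0

Derivation:
Step 1: fill(A) -> (A=5 B=0 C=0)
Step 2: pour(A -> C) -> (A=0 B=0 C=5)
Step 3: empty(C) -> (A=0 B=0 C=0)
Step 4: fill(A) -> (A=5 B=0 C=0)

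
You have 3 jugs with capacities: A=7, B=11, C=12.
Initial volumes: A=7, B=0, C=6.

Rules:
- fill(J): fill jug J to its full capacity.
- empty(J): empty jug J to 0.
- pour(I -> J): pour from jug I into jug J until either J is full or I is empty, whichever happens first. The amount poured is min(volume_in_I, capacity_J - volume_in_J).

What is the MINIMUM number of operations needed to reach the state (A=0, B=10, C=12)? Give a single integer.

Answer: 6

Derivation:
BFS from (A=7, B=0, C=6). One shortest path:
  1. empty(A) -> (A=0 B=0 C=6)
  2. fill(B) -> (A=0 B=11 C=6)
  3. empty(C) -> (A=0 B=11 C=0)
  4. pour(B -> C) -> (A=0 B=0 C=11)
  5. fill(B) -> (A=0 B=11 C=11)
  6. pour(B -> C) -> (A=0 B=10 C=12)
Reached target in 6 moves.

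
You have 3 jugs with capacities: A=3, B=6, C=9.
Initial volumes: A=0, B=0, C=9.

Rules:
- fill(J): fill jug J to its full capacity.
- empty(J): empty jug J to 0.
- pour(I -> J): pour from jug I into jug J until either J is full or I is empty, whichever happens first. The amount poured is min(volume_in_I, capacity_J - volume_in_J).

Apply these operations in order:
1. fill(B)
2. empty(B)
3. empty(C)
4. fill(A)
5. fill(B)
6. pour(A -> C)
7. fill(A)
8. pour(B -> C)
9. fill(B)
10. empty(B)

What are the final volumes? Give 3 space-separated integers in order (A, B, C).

Step 1: fill(B) -> (A=0 B=6 C=9)
Step 2: empty(B) -> (A=0 B=0 C=9)
Step 3: empty(C) -> (A=0 B=0 C=0)
Step 4: fill(A) -> (A=3 B=0 C=0)
Step 5: fill(B) -> (A=3 B=6 C=0)
Step 6: pour(A -> C) -> (A=0 B=6 C=3)
Step 7: fill(A) -> (A=3 B=6 C=3)
Step 8: pour(B -> C) -> (A=3 B=0 C=9)
Step 9: fill(B) -> (A=3 B=6 C=9)
Step 10: empty(B) -> (A=3 B=0 C=9)

Answer: 3 0 9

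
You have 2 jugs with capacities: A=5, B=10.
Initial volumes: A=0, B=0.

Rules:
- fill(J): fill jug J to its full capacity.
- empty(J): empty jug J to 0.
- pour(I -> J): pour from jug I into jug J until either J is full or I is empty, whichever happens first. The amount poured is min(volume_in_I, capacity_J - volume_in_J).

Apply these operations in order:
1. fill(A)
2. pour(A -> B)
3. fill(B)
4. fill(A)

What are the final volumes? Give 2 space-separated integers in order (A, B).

Step 1: fill(A) -> (A=5 B=0)
Step 2: pour(A -> B) -> (A=0 B=5)
Step 3: fill(B) -> (A=0 B=10)
Step 4: fill(A) -> (A=5 B=10)

Answer: 5 10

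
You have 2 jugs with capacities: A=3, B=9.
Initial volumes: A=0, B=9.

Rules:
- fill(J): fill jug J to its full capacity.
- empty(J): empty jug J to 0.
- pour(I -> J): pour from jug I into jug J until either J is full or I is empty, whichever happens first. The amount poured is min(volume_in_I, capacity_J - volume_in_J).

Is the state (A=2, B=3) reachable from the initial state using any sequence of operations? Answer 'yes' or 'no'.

Answer: no

Derivation:
BFS explored all 8 reachable states.
Reachable set includes: (0,0), (0,3), (0,6), (0,9), (3,0), (3,3), (3,6), (3,9)
Target (A=2, B=3) not in reachable set → no.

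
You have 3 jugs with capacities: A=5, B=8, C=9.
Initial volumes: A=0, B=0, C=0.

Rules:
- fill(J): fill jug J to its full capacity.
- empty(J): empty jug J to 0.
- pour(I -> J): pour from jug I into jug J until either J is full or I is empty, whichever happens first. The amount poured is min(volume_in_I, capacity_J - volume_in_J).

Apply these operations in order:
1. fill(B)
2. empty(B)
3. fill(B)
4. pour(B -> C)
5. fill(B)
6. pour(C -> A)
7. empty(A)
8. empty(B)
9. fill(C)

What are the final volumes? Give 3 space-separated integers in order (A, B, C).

Step 1: fill(B) -> (A=0 B=8 C=0)
Step 2: empty(B) -> (A=0 B=0 C=0)
Step 3: fill(B) -> (A=0 B=8 C=0)
Step 4: pour(B -> C) -> (A=0 B=0 C=8)
Step 5: fill(B) -> (A=0 B=8 C=8)
Step 6: pour(C -> A) -> (A=5 B=8 C=3)
Step 7: empty(A) -> (A=0 B=8 C=3)
Step 8: empty(B) -> (A=0 B=0 C=3)
Step 9: fill(C) -> (A=0 B=0 C=9)

Answer: 0 0 9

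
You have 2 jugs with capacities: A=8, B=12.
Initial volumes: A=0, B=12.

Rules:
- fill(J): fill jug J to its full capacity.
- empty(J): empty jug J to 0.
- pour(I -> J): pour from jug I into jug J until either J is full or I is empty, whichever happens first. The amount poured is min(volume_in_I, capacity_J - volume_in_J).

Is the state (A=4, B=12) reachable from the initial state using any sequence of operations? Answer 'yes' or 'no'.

Answer: yes

Derivation:
BFS from (A=0, B=12):
  1. pour(B -> A) -> (A=8 B=4)
  2. empty(A) -> (A=0 B=4)
  3. pour(B -> A) -> (A=4 B=0)
  4. fill(B) -> (A=4 B=12)
Target reached → yes.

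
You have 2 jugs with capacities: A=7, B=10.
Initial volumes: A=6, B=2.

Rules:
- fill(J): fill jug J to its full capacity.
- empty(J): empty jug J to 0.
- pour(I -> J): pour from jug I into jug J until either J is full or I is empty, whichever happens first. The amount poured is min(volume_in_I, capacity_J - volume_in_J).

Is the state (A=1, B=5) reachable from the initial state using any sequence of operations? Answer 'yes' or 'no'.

BFS explored all 35 reachable states.
Reachable set includes: (0,0), (0,1), (0,2), (0,3), (0,4), (0,5), (0,6), (0,7), (0,8), (0,9), (0,10), (1,0) ...
Target (A=1, B=5) not in reachable set → no.

Answer: no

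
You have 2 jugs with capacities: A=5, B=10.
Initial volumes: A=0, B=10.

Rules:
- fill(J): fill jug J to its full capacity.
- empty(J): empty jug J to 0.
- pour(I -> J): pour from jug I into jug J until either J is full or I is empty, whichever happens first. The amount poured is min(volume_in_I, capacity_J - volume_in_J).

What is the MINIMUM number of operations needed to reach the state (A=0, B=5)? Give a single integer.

BFS from (A=0, B=10). One shortest path:
  1. pour(B -> A) -> (A=5 B=5)
  2. empty(A) -> (A=0 B=5)
Reached target in 2 moves.

Answer: 2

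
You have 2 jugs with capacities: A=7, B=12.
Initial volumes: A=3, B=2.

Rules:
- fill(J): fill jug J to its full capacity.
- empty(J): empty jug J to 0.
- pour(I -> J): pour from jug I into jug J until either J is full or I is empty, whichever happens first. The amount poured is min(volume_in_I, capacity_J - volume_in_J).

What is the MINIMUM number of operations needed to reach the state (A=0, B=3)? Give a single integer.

Answer: 2

Derivation:
BFS from (A=3, B=2). One shortest path:
  1. empty(B) -> (A=3 B=0)
  2. pour(A -> B) -> (A=0 B=3)
Reached target in 2 moves.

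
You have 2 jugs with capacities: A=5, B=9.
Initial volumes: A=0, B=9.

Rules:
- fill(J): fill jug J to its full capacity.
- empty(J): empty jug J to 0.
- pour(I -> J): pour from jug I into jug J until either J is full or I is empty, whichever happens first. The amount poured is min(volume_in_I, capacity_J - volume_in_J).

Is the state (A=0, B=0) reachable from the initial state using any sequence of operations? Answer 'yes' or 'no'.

BFS from (A=0, B=9):
  1. empty(B) -> (A=0 B=0)
Target reached → yes.

Answer: yes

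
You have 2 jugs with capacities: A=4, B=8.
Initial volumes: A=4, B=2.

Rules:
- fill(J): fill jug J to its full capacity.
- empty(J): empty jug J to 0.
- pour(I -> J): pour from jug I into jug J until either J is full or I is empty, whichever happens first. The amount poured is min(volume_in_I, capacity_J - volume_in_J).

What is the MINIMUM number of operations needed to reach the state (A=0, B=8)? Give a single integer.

BFS from (A=4, B=2). One shortest path:
  1. empty(A) -> (A=0 B=2)
  2. fill(B) -> (A=0 B=8)
Reached target in 2 moves.

Answer: 2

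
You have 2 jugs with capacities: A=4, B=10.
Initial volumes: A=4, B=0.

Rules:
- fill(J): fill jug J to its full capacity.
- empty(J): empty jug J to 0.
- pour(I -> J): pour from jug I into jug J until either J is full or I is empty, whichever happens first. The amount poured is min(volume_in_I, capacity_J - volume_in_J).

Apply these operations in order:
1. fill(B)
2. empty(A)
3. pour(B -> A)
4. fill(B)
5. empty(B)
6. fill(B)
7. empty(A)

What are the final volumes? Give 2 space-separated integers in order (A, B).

Step 1: fill(B) -> (A=4 B=10)
Step 2: empty(A) -> (A=0 B=10)
Step 3: pour(B -> A) -> (A=4 B=6)
Step 4: fill(B) -> (A=4 B=10)
Step 5: empty(B) -> (A=4 B=0)
Step 6: fill(B) -> (A=4 B=10)
Step 7: empty(A) -> (A=0 B=10)

Answer: 0 10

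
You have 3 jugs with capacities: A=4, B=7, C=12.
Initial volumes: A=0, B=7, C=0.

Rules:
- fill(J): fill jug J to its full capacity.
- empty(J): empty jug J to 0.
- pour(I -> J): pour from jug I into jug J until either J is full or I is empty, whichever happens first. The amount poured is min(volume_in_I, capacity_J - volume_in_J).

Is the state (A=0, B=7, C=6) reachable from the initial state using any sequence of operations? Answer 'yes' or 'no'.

BFS from (A=0, B=7, C=0):
  1. fill(A) -> (A=4 B=7 C=0)
  2. pour(A -> C) -> (A=0 B=7 C=4)
  3. pour(B -> C) -> (A=0 B=0 C=11)
  4. fill(B) -> (A=0 B=7 C=11)
  5. pour(B -> C) -> (A=0 B=6 C=12)
  6. empty(C) -> (A=0 B=6 C=0)
  7. pour(B -> C) -> (A=0 B=0 C=6)
  8. fill(B) -> (A=0 B=7 C=6)
Target reached → yes.

Answer: yes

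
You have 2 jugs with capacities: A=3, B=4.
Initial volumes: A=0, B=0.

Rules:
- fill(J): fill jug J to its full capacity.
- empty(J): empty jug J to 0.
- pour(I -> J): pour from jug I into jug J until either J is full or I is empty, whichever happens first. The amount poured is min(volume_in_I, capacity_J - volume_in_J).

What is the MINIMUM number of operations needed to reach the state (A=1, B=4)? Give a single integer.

Answer: 5

Derivation:
BFS from (A=0, B=0). One shortest path:
  1. fill(B) -> (A=0 B=4)
  2. pour(B -> A) -> (A=3 B=1)
  3. empty(A) -> (A=0 B=1)
  4. pour(B -> A) -> (A=1 B=0)
  5. fill(B) -> (A=1 B=4)
Reached target in 5 moves.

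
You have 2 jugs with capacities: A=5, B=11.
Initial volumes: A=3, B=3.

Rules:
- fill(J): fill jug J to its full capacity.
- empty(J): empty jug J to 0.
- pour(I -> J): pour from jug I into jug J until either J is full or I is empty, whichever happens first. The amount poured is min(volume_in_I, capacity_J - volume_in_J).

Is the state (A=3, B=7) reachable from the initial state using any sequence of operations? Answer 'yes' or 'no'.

Answer: no

Derivation:
BFS explored all 33 reachable states.
Reachable set includes: (0,0), (0,1), (0,2), (0,3), (0,4), (0,5), (0,6), (0,7), (0,8), (0,9), (0,10), (0,11) ...
Target (A=3, B=7) not in reachable set → no.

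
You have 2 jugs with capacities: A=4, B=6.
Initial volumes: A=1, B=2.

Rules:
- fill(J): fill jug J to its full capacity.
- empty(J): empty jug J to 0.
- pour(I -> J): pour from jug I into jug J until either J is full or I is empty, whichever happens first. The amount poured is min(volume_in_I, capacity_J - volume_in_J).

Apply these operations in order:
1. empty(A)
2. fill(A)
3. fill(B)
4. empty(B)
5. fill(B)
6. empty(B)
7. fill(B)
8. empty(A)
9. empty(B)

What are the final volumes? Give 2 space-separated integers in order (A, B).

Answer: 0 0

Derivation:
Step 1: empty(A) -> (A=0 B=2)
Step 2: fill(A) -> (A=4 B=2)
Step 3: fill(B) -> (A=4 B=6)
Step 4: empty(B) -> (A=4 B=0)
Step 5: fill(B) -> (A=4 B=6)
Step 6: empty(B) -> (A=4 B=0)
Step 7: fill(B) -> (A=4 B=6)
Step 8: empty(A) -> (A=0 B=6)
Step 9: empty(B) -> (A=0 B=0)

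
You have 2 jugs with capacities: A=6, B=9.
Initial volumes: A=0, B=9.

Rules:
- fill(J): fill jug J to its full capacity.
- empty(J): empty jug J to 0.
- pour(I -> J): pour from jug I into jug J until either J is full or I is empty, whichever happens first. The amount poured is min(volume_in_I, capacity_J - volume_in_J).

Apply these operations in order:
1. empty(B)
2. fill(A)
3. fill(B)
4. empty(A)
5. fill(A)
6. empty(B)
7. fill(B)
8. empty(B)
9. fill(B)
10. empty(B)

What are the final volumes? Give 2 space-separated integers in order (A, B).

Answer: 6 0

Derivation:
Step 1: empty(B) -> (A=0 B=0)
Step 2: fill(A) -> (A=6 B=0)
Step 3: fill(B) -> (A=6 B=9)
Step 4: empty(A) -> (A=0 B=9)
Step 5: fill(A) -> (A=6 B=9)
Step 6: empty(B) -> (A=6 B=0)
Step 7: fill(B) -> (A=6 B=9)
Step 8: empty(B) -> (A=6 B=0)
Step 9: fill(B) -> (A=6 B=9)
Step 10: empty(B) -> (A=6 B=0)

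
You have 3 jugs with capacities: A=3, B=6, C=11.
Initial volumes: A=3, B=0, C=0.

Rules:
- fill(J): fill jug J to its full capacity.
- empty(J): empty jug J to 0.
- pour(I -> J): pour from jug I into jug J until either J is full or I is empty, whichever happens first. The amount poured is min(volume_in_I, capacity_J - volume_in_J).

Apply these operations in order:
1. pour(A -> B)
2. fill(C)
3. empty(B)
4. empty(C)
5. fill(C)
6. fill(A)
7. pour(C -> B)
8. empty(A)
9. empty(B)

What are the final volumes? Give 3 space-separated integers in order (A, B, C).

Step 1: pour(A -> B) -> (A=0 B=3 C=0)
Step 2: fill(C) -> (A=0 B=3 C=11)
Step 3: empty(B) -> (A=0 B=0 C=11)
Step 4: empty(C) -> (A=0 B=0 C=0)
Step 5: fill(C) -> (A=0 B=0 C=11)
Step 6: fill(A) -> (A=3 B=0 C=11)
Step 7: pour(C -> B) -> (A=3 B=6 C=5)
Step 8: empty(A) -> (A=0 B=6 C=5)
Step 9: empty(B) -> (A=0 B=0 C=5)

Answer: 0 0 5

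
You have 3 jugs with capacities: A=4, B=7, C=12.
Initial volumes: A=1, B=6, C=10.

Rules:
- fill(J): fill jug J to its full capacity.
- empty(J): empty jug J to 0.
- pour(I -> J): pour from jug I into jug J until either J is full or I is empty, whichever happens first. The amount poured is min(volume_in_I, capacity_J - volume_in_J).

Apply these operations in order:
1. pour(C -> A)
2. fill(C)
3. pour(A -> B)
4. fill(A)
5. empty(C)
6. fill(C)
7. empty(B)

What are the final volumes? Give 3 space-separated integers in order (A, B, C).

Step 1: pour(C -> A) -> (A=4 B=6 C=7)
Step 2: fill(C) -> (A=4 B=6 C=12)
Step 3: pour(A -> B) -> (A=3 B=7 C=12)
Step 4: fill(A) -> (A=4 B=7 C=12)
Step 5: empty(C) -> (A=4 B=7 C=0)
Step 6: fill(C) -> (A=4 B=7 C=12)
Step 7: empty(B) -> (A=4 B=0 C=12)

Answer: 4 0 12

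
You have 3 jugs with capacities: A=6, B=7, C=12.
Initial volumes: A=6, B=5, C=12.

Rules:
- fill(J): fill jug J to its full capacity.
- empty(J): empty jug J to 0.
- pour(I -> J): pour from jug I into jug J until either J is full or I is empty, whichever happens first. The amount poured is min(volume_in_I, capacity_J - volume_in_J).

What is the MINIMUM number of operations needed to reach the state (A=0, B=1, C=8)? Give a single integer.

BFS from (A=6, B=5, C=12). One shortest path:
  1. pour(A -> B) -> (A=4 B=7 C=12)
  2. empty(B) -> (A=4 B=0 C=12)
  3. pour(A -> B) -> (A=0 B=4 C=12)
  4. pour(C -> B) -> (A=0 B=7 C=9)
  5. empty(B) -> (A=0 B=0 C=9)
  6. pour(C -> B) -> (A=0 B=7 C=2)
  7. pour(B -> A) -> (A=6 B=1 C=2)
  8. pour(A -> C) -> (A=0 B=1 C=8)
Reached target in 8 moves.

Answer: 8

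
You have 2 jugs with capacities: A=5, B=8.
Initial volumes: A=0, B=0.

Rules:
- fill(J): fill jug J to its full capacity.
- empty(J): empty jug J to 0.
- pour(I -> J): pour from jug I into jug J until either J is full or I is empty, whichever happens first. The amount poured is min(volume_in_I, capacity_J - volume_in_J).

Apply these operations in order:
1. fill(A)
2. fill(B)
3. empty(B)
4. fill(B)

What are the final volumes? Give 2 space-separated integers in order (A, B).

Answer: 5 8

Derivation:
Step 1: fill(A) -> (A=5 B=0)
Step 2: fill(B) -> (A=5 B=8)
Step 3: empty(B) -> (A=5 B=0)
Step 4: fill(B) -> (A=5 B=8)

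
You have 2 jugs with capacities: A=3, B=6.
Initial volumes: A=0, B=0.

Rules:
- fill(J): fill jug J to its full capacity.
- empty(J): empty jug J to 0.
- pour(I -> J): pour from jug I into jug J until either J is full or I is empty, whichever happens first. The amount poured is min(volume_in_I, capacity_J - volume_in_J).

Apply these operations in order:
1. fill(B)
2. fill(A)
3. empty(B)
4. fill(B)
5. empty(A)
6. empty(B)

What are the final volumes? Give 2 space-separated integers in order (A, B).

Step 1: fill(B) -> (A=0 B=6)
Step 2: fill(A) -> (A=3 B=6)
Step 3: empty(B) -> (A=3 B=0)
Step 4: fill(B) -> (A=3 B=6)
Step 5: empty(A) -> (A=0 B=6)
Step 6: empty(B) -> (A=0 B=0)

Answer: 0 0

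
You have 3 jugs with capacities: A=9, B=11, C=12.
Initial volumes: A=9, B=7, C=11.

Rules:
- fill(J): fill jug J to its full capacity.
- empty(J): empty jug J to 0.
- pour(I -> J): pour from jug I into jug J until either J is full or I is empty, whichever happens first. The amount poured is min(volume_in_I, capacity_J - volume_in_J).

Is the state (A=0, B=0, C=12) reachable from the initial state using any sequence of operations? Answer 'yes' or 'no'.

BFS from (A=9, B=7, C=11):
  1. empty(A) -> (A=0 B=7 C=11)
  2. empty(B) -> (A=0 B=0 C=11)
  3. fill(C) -> (A=0 B=0 C=12)
Target reached → yes.

Answer: yes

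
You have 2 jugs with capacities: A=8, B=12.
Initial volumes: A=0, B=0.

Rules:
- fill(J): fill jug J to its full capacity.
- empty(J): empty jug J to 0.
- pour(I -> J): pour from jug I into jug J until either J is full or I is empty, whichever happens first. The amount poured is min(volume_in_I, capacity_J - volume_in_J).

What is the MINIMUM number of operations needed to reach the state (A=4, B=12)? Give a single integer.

BFS from (A=0, B=0). One shortest path:
  1. fill(A) -> (A=8 B=0)
  2. pour(A -> B) -> (A=0 B=8)
  3. fill(A) -> (A=8 B=8)
  4. pour(A -> B) -> (A=4 B=12)
Reached target in 4 moves.

Answer: 4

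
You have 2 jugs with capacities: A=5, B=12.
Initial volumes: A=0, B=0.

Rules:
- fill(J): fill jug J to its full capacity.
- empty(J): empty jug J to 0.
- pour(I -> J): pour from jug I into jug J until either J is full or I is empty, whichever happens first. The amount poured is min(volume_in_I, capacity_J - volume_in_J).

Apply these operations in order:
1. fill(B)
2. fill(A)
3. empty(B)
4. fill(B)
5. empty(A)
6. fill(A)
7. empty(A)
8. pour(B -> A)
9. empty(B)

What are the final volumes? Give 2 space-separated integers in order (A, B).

Answer: 5 0

Derivation:
Step 1: fill(B) -> (A=0 B=12)
Step 2: fill(A) -> (A=5 B=12)
Step 3: empty(B) -> (A=5 B=0)
Step 4: fill(B) -> (A=5 B=12)
Step 5: empty(A) -> (A=0 B=12)
Step 6: fill(A) -> (A=5 B=12)
Step 7: empty(A) -> (A=0 B=12)
Step 8: pour(B -> A) -> (A=5 B=7)
Step 9: empty(B) -> (A=5 B=0)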